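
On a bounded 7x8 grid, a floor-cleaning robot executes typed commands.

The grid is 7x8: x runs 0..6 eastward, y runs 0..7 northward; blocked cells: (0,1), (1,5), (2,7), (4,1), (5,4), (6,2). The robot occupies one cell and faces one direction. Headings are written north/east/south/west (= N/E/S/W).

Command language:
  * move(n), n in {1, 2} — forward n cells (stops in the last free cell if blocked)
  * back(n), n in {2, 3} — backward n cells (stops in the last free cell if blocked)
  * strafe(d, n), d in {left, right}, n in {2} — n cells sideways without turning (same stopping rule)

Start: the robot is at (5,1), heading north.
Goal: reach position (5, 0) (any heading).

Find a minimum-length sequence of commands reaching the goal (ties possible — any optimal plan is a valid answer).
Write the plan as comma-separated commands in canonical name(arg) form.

back(2)

t0: at (5,1), heading north
step 1 (back(2)): at (5,0), heading north
shorter routes all fall short; 1 is best.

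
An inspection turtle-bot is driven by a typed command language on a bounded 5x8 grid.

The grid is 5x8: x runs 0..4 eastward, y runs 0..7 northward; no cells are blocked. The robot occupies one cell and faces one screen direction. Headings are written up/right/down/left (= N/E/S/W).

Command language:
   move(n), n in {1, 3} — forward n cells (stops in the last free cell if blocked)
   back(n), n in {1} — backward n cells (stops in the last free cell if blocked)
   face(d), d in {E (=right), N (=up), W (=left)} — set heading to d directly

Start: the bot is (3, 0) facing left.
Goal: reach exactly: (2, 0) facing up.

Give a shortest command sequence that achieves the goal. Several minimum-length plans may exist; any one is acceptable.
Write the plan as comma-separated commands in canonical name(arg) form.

begin: (3, 0) facing left
1. move(1) → (2, 0) facing left
2. face(N) → (2, 0) facing up
no 1-step plan works, so 2 is optimal.

move(1), face(N)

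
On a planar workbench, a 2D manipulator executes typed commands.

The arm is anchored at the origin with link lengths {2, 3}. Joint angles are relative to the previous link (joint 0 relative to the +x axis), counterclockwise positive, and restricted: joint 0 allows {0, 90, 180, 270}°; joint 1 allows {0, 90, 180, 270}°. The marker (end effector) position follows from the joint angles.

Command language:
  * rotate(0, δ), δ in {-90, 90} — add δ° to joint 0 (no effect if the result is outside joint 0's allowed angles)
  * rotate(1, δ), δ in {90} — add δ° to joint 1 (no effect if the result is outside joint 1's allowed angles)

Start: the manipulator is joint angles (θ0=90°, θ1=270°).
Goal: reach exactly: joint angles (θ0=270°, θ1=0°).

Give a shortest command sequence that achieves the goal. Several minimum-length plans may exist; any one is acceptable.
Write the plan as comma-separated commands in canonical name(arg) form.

begin: joint angles (θ0=90°, θ1=270°)
t=1 rotate(1, 90) ⇒ joint angles (θ0=90°, θ1=0°)
t=2 rotate(0, 90) ⇒ joint angles (θ0=180°, θ1=0°)
t=3 rotate(0, 90) ⇒ joint angles (θ0=270°, θ1=0°)
minimal: 3 command(s), checked below 3.

rotate(1, 90), rotate(0, 90), rotate(0, 90)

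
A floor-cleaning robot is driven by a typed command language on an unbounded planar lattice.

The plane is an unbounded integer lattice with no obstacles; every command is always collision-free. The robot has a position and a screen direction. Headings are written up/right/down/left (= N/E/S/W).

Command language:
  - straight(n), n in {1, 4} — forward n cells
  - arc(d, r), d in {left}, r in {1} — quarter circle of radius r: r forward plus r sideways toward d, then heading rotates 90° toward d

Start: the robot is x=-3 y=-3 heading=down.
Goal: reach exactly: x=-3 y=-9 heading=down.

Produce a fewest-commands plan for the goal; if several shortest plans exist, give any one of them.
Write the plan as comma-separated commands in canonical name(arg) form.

straight(4), straight(1), straight(1)

initial: x=-3 y=-3 heading=down
step 1 (straight(4)): x=-3 y=-7 heading=down
step 2 (straight(1)): x=-3 y=-8 heading=down
step 3 (straight(1)): x=-3 y=-9 heading=down
shorter routes all fall short; 3 is best.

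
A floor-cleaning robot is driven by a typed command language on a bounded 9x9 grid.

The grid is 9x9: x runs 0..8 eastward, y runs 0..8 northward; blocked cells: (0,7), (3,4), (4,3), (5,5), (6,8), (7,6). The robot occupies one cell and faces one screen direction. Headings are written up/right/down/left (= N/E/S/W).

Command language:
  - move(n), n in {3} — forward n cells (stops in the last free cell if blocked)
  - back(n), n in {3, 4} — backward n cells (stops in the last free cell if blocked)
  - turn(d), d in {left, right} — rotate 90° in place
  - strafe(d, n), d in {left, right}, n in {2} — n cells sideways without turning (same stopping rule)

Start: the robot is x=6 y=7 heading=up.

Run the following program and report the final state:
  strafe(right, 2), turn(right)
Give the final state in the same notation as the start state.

x=8 y=7 heading=right

t0: x=6 y=7 heading=up
[1] after strafe(right, 2): x=8 y=7 heading=up
[2] after turn(right): x=8 y=7 heading=right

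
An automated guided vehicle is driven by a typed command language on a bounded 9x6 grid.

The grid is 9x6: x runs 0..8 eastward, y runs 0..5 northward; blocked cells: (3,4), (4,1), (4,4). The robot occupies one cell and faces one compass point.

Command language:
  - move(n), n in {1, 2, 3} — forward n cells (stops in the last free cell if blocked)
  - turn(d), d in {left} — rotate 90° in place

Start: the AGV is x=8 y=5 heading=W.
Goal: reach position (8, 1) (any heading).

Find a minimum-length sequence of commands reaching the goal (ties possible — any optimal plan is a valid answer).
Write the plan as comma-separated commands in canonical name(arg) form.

t0: x=8 y=5 heading=W
t=1 turn(left) ⇒ x=8 y=5 heading=S
t=2 move(3) ⇒ x=8 y=2 heading=S
t=3 move(1) ⇒ x=8 y=1 heading=S
minimal: 3 command(s), checked below 3.

turn(left), move(3), move(1)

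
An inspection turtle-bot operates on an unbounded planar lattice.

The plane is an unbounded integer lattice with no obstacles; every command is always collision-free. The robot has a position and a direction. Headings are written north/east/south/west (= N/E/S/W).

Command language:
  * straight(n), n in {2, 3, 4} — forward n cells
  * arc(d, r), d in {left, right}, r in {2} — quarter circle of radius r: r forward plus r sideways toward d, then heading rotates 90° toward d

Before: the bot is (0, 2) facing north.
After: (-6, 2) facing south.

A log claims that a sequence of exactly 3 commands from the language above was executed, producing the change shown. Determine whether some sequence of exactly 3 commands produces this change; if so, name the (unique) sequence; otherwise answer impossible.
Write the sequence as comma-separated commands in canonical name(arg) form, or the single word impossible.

key: position moved to (-6,2) AND the heading swung to S — translation plus rotation needed
begin: (0, 2) facing north
[1] after arc(left, 2): (-2, 4) facing west
[2] after straight(2): (-4, 4) facing west
[3] after arc(left, 2): (-6, 2) facing south
all 125 alternatives checked — unique.

arc(left, 2), straight(2), arc(left, 2)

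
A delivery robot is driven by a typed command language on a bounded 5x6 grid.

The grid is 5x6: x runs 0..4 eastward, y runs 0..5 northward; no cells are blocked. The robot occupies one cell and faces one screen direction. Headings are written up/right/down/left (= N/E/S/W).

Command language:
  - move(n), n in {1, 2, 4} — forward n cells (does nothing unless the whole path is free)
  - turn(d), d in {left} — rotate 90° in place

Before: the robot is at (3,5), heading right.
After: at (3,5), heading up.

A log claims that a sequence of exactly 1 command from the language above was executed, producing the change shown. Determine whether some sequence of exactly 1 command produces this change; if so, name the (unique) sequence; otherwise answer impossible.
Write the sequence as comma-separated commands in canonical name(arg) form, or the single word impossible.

turn(left)

key: parked at (3,5) the whole time — nothing moves the robot
begin: at (3,5), heading right
t=1 turn(left) ⇒ at (3,5), heading up
uniquely the one of 4 1-step routes that fits.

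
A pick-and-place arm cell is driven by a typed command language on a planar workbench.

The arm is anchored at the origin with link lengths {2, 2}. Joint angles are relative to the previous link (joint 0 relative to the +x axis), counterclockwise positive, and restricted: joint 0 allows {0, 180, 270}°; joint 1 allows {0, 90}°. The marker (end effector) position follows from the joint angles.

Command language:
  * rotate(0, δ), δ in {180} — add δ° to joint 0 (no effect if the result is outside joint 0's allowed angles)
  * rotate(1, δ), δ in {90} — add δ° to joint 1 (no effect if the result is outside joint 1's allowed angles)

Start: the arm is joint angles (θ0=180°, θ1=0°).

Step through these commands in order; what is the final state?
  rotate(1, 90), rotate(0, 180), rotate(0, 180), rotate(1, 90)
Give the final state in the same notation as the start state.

joint angles (θ0=180°, θ1=90°)

from: joint angles (θ0=180°, θ1=0°)
t=1 rotate(1, 90) ⇒ joint angles (θ0=180°, θ1=90°)
t=2 rotate(0, 180) ⇒ joint angles (θ0=0°, θ1=90°)
t=3 rotate(0, 180) ⇒ joint angles (θ0=180°, θ1=90°)
t=4 rotate(1, 90) ⇒ joint angles (θ0=180°, θ1=90°)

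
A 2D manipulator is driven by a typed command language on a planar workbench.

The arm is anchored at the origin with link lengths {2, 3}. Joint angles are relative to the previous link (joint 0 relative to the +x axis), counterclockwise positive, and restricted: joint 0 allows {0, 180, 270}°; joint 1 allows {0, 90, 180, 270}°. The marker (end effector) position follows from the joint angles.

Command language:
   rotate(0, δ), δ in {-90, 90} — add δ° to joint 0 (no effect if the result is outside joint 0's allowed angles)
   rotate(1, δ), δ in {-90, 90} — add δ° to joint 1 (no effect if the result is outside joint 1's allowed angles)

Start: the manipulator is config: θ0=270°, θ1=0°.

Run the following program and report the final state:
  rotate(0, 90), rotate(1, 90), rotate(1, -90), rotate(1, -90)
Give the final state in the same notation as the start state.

begin: config: θ0=270°, θ1=0°
t=1 rotate(0, 90) ⇒ config: θ0=0°, θ1=0°
t=2 rotate(1, 90) ⇒ config: θ0=0°, θ1=90°
t=3 rotate(1, -90) ⇒ config: θ0=0°, θ1=0°
t=4 rotate(1, -90) ⇒ config: θ0=0°, θ1=270°

config: θ0=0°, θ1=270°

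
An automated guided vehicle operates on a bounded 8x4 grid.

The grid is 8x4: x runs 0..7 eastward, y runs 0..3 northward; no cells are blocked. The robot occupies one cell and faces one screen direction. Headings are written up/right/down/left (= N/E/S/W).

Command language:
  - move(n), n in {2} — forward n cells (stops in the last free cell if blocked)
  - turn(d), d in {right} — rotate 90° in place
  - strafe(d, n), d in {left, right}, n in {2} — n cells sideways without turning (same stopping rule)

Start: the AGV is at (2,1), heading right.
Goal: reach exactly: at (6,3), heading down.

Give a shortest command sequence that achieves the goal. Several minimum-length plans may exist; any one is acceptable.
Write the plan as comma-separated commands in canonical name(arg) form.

begin: at (2,1), heading right
[1] after move(2): at (4,1), heading right
[2] after move(2): at (6,1), heading right
[3] after strafe(left, 2): at (6,3), heading right
[4] after turn(right): at (6,3), heading down
nothing shorter than 4 reaches the goal.

move(2), move(2), strafe(left, 2), turn(right)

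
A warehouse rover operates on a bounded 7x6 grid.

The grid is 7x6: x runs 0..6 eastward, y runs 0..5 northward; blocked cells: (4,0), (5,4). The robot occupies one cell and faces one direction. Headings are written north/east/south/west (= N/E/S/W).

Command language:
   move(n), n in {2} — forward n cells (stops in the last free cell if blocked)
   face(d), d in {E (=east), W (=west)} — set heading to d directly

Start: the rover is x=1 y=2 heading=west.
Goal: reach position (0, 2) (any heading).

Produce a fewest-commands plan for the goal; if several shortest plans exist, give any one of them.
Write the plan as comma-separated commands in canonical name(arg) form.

move(2)

start: x=1 y=2 heading=west
1. move(2) → x=0 y=2 heading=west
no 0-step plan works, so 1 is optimal.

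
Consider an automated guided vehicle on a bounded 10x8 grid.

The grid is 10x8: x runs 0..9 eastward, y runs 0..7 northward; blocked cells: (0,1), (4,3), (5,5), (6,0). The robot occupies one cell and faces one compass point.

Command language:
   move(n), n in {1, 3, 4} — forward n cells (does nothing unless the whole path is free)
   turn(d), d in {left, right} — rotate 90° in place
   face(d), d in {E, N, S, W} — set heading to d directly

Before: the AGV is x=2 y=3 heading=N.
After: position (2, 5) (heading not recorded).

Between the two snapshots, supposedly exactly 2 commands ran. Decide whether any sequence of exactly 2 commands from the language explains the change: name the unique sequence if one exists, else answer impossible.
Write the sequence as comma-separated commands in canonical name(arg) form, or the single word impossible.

start: x=2 y=3 heading=N
1. move(1) → x=2 y=4 heading=N
2. move(1) → x=2 y=5 heading=N
all 81 alternatives checked — unique.

move(1), move(1)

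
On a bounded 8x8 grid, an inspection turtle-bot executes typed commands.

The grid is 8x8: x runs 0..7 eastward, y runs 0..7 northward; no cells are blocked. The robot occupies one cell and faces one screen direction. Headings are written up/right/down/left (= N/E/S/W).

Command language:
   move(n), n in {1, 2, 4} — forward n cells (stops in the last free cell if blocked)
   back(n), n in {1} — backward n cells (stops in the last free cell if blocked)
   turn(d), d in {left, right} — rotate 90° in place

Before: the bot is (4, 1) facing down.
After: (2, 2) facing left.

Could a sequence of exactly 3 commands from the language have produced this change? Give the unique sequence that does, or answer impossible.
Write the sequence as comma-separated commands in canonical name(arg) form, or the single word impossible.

back(1), turn(right), move(2)

key: order matters: swapping back(1) and move(2) lands elsewhere
t0: (4, 1) facing down
step 1 (back(1)): (4, 2) facing down
step 2 (turn(right)): (4, 2) facing left
step 3 (move(2)): (2, 2) facing left
no other 3-command option fits: unique.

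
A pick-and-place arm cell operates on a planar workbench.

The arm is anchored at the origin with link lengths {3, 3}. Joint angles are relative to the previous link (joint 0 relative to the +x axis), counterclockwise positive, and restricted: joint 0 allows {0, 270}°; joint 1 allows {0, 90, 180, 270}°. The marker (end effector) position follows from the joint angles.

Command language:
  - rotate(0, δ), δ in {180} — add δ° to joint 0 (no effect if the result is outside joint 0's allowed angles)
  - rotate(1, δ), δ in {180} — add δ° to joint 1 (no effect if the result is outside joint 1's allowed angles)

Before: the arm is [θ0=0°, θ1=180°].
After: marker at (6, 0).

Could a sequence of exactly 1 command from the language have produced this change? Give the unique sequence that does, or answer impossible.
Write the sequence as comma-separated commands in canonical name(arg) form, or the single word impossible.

rotate(1, 180)

initial: [θ0=0°, θ1=180°]
step 1 (rotate(1, 180)): [θ0=0°, θ1=0°]
no other 1-command option fits: unique.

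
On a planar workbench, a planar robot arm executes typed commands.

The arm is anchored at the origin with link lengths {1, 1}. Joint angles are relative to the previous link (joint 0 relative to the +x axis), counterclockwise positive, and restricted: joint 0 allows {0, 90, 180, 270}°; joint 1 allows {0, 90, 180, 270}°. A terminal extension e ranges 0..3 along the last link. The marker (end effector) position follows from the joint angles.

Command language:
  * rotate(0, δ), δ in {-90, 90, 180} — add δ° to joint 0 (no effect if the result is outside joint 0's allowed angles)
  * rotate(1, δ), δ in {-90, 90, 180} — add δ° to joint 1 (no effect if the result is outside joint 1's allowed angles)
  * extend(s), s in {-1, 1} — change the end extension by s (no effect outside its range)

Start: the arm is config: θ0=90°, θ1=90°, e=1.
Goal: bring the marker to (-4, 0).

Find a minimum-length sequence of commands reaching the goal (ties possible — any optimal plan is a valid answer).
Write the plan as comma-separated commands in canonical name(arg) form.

rotate(0, 90), rotate(1, -90), extend(1)

begin: config: θ0=90°, θ1=90°, e=1
t=1 rotate(0, 90) ⇒ config: θ0=180°, θ1=90°, e=1
t=2 rotate(1, -90) ⇒ config: θ0=180°, θ1=0°, e=1
t=3 extend(1) ⇒ config: θ0=180°, θ1=0°, e=2
minimal: 3 command(s), checked below 3.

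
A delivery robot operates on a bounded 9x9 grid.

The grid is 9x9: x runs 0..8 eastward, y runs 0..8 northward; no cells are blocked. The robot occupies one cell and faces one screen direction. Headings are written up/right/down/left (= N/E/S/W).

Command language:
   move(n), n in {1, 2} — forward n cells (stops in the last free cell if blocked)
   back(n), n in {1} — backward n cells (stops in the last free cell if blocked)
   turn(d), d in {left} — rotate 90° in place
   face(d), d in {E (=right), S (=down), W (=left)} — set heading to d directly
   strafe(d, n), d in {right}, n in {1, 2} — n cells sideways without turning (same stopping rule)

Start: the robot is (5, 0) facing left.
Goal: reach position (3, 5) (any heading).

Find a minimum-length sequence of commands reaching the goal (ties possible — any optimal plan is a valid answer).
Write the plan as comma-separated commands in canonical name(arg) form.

strafe(right, 1), move(2), strafe(right, 2), strafe(right, 2)

from: (5, 0) facing left
[1] after strafe(right, 1): (5, 1) facing left
[2] after move(2): (3, 1) facing left
[3] after strafe(right, 2): (3, 3) facing left
[4] after strafe(right, 2): (3, 5) facing left
minimal: 4 command(s), checked below 4.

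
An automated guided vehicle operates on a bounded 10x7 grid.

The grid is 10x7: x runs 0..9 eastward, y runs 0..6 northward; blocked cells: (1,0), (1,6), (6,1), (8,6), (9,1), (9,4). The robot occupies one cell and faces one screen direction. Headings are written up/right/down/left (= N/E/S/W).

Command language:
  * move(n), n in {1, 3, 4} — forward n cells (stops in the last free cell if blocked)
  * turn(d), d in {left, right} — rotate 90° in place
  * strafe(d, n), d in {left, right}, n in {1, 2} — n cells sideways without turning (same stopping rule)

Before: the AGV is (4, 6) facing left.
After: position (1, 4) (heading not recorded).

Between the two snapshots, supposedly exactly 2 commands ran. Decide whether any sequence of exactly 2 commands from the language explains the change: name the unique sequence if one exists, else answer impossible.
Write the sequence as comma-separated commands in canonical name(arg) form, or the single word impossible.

strafe(left, 2), move(3)

key: running move(3) before strafe(left, 2) would end elsewhere — order is forced
t0: (4, 6) facing left
step 1 (strafe(left, 2)): (4, 4) facing left
step 2 (move(3)): (1, 4) facing left
no other 2-command option fits: unique.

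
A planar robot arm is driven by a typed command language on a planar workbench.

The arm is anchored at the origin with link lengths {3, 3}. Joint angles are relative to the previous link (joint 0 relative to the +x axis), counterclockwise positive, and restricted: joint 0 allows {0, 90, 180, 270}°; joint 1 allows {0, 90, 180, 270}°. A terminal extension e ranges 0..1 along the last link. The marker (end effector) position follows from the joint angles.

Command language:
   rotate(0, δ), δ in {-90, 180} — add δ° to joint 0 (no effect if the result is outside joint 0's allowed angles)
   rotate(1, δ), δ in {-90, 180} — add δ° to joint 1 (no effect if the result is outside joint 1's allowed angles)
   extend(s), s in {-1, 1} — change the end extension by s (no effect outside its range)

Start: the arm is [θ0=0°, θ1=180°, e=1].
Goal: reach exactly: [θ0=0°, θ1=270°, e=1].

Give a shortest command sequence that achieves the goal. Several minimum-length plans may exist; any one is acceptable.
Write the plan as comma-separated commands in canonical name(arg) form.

rotate(1, 180), rotate(1, -90)

initial: [θ0=0°, θ1=180°, e=1]
[1] after rotate(1, 180): [θ0=0°, θ1=0°, e=1]
[2] after rotate(1, -90): [θ0=0°, θ1=270°, e=1]
no 1-step plan works, so 2 is optimal.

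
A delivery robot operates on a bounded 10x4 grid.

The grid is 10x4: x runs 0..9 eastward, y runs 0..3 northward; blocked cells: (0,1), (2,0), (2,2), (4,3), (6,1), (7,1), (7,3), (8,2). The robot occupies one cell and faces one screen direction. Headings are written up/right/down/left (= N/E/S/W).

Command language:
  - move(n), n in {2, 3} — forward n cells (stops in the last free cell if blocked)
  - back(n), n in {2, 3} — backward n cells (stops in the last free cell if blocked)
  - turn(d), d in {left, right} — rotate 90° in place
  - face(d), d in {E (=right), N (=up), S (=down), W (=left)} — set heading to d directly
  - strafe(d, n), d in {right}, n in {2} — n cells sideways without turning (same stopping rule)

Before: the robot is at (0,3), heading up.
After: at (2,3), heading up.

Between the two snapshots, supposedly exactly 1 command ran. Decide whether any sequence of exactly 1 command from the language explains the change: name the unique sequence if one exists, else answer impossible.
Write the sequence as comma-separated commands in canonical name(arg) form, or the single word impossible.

strafe(right, 2)

key: heading stays N — the single command does not turn
begin: at (0,3), heading up
1. strafe(right, 2) → at (2,3), heading up
uniquely the one of 11 1-step routes that fits.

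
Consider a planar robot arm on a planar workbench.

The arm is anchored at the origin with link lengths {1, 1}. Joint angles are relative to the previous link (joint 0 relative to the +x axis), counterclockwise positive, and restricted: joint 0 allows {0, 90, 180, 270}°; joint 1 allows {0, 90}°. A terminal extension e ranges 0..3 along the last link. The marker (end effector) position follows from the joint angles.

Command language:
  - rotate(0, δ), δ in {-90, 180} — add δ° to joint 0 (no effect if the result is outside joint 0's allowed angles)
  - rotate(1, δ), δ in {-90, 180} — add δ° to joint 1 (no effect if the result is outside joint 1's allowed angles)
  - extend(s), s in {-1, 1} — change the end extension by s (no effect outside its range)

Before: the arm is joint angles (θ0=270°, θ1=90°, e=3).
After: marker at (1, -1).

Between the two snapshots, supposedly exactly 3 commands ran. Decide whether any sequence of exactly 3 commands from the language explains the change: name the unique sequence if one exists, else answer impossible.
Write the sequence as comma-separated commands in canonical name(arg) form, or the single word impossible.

extend(-1), extend(-1), extend(-1)

initial: joint angles (θ0=270°, θ1=90°, e=3)
1. extend(-1) → joint angles (θ0=270°, θ1=90°, e=2)
2. extend(-1) → joint angles (θ0=270°, θ1=90°, e=1)
3. extend(-1) → joint angles (θ0=270°, θ1=90°, e=0)
uniquely the one of 216 3-step routes that fits.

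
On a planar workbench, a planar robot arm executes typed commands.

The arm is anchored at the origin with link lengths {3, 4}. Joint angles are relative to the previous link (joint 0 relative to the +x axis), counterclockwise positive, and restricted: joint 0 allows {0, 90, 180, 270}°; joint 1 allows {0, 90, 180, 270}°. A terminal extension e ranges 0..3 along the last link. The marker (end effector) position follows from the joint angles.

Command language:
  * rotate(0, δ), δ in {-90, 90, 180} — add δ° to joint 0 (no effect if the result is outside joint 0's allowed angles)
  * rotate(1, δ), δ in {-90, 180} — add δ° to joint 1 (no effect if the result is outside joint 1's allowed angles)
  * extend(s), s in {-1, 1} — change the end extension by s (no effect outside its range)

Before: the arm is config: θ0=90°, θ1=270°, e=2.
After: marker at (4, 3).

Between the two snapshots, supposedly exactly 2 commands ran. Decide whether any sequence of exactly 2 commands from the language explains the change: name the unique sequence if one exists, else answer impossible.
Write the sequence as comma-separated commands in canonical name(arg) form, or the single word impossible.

extend(-1), extend(-1)

from: config: θ0=90°, θ1=270°, e=2
[1] after extend(-1): config: θ0=90°, θ1=270°, e=1
[2] after extend(-1): config: θ0=90°, θ1=270°, e=0
no rival 2-sequence matches.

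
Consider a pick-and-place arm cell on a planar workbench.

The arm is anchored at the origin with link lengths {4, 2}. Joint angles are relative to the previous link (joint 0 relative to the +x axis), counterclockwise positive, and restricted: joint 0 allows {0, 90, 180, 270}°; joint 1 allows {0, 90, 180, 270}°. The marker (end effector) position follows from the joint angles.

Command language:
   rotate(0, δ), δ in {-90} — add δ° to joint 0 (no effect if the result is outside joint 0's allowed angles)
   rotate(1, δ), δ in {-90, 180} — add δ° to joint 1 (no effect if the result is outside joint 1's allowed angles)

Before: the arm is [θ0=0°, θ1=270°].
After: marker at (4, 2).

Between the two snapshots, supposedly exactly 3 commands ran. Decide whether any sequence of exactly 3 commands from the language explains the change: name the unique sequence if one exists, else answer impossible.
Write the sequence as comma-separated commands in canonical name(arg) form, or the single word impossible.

initial: [θ0=0°, θ1=270°]
t=1 rotate(1, 180) ⇒ [θ0=0°, θ1=90°]
t=2 rotate(1, 180) ⇒ [θ0=0°, θ1=270°]
t=3 rotate(1, 180) ⇒ [θ0=0°, θ1=90°]
no rival 3-sequence matches.

rotate(1, 180), rotate(1, 180), rotate(1, 180)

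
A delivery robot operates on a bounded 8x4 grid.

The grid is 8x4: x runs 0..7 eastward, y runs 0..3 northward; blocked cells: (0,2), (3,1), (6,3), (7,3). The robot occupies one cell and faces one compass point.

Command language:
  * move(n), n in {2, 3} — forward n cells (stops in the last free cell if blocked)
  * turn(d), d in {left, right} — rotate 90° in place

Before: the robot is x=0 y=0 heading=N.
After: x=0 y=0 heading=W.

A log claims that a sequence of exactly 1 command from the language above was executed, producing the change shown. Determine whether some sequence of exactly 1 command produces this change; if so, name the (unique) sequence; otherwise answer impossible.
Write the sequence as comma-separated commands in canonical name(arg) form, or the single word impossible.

turn(left)

key: parked at (0,0) the whole time — nothing moves the robot
start: x=0 y=0 heading=N
step 1 (turn(left)): x=0 y=0 heading=W
no rival 1-sequence matches.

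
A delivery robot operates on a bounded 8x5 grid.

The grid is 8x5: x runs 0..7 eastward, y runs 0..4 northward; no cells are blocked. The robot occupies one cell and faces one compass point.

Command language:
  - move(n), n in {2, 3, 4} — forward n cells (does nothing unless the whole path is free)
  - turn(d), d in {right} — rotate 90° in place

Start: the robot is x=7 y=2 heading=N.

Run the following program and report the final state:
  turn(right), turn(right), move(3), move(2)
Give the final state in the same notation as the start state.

from: x=7 y=2 heading=N
step 1 (turn(right)): x=7 y=2 heading=E
step 2 (turn(right)): x=7 y=2 heading=S
step 3 (move(3)): x=7 y=2 heading=S
step 4 (move(2)): x=7 y=0 heading=S

x=7 y=0 heading=S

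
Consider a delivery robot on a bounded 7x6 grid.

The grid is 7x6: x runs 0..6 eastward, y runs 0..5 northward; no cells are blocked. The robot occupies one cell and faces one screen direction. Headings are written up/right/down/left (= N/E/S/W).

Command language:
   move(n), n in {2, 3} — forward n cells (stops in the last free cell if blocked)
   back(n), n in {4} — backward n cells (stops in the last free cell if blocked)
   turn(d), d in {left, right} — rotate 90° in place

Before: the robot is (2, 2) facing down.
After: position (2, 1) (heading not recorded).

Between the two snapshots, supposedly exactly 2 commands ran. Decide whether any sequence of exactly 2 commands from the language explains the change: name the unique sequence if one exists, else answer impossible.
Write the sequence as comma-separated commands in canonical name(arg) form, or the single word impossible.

every 2-command combo misses the target.

impossible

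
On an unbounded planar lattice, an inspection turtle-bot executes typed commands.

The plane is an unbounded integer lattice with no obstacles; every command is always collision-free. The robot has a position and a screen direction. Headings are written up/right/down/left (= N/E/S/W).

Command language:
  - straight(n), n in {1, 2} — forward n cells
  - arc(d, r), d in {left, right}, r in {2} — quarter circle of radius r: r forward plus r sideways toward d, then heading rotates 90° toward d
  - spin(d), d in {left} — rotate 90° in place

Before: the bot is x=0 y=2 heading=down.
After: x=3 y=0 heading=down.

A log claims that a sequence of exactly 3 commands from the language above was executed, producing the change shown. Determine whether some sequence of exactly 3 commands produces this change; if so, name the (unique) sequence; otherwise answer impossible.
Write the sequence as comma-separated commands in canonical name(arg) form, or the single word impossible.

spin(left), straight(1), arc(right, 2)

key: heading stays S — rotations cancel among the 3 commands
initial: x=0 y=2 heading=down
t=1 spin(left) ⇒ x=0 y=2 heading=right
t=2 straight(1) ⇒ x=1 y=2 heading=right
t=3 arc(right, 2) ⇒ x=3 y=0 heading=down
no other 3-command option fits: unique.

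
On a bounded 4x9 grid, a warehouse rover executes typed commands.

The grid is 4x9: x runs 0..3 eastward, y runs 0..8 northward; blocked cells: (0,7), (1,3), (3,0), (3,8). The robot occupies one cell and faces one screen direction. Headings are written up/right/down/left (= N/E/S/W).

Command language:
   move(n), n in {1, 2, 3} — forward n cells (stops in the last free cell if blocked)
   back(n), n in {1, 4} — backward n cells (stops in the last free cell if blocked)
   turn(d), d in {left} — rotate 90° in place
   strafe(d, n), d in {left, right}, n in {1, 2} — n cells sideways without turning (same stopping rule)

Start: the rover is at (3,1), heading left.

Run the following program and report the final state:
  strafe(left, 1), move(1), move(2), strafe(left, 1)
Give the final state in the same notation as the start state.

start: at (3,1), heading left
step 1 (strafe(left, 1)): at (3,1), heading left
step 2 (move(1)): at (2,1), heading left
step 3 (move(2)): at (0,1), heading left
step 4 (strafe(left, 1)): at (0,0), heading left

at (0,0), heading left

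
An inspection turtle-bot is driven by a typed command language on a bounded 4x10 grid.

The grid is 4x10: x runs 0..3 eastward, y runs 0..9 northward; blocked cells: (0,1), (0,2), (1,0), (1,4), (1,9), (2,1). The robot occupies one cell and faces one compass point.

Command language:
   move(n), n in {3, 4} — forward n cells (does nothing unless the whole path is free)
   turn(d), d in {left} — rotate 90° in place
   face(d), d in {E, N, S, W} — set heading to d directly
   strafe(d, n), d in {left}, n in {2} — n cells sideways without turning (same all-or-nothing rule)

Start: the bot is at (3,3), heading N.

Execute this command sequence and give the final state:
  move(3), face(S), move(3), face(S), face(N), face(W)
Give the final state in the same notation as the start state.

at (3,3), heading W

from: at (3,3), heading N
t=1 move(3) ⇒ at (3,6), heading N
t=2 face(S) ⇒ at (3,6), heading S
t=3 move(3) ⇒ at (3,3), heading S
t=4 face(S) ⇒ at (3,3), heading S
t=5 face(N) ⇒ at (3,3), heading N
t=6 face(W) ⇒ at (3,3), heading W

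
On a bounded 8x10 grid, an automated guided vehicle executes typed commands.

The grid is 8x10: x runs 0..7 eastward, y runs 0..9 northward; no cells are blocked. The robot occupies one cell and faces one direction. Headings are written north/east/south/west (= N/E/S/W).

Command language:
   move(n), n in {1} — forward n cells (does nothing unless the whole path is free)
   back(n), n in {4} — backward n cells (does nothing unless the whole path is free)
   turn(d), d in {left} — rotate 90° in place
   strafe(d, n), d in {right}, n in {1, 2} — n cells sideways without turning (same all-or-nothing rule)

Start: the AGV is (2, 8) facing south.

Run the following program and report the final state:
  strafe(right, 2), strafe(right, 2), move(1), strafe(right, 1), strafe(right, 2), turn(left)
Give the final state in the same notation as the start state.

(0, 7) facing east

begin: (2, 8) facing south
step 1 (strafe(right, 2)): (0, 8) facing south
step 2 (strafe(right, 2)): (0, 8) facing south
step 3 (move(1)): (0, 7) facing south
step 4 (strafe(right, 1)): (0, 7) facing south
step 5 (strafe(right, 2)): (0, 7) facing south
step 6 (turn(left)): (0, 7) facing east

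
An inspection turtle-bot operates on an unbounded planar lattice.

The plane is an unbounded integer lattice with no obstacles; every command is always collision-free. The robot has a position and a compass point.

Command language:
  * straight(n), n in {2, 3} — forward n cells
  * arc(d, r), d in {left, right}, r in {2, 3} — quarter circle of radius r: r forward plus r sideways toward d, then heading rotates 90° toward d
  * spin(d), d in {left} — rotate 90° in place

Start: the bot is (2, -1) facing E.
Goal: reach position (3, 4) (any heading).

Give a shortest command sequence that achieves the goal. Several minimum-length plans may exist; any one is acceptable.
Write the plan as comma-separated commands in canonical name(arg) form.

arc(left, 3), arc(left, 2)

begin: (2, -1) facing E
t=1 arc(left, 3) ⇒ (5, 2) facing N
t=2 arc(left, 2) ⇒ (3, 4) facing W
minimal: 2 command(s), checked below 2.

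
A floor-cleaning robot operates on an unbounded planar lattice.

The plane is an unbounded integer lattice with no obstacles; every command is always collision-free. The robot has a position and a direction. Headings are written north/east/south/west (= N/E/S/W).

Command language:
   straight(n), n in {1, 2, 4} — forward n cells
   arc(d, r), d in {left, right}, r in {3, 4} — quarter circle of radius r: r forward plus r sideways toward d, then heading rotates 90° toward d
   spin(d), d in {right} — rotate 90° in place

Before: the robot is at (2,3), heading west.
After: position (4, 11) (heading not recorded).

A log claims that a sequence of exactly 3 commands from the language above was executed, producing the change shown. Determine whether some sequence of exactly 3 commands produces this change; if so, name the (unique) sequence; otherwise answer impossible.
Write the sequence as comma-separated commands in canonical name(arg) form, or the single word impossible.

key: order matters: swapping arc(right, 4) and straight(2) lands elsewhere
begin: at (2,3), heading west
t=1 arc(right, 4) ⇒ at (-2,7), heading north
t=2 arc(right, 4) ⇒ at (2,11), heading east
t=3 straight(2) ⇒ at (4,11), heading east
all 512 alternatives checked — unique.

arc(right, 4), arc(right, 4), straight(2)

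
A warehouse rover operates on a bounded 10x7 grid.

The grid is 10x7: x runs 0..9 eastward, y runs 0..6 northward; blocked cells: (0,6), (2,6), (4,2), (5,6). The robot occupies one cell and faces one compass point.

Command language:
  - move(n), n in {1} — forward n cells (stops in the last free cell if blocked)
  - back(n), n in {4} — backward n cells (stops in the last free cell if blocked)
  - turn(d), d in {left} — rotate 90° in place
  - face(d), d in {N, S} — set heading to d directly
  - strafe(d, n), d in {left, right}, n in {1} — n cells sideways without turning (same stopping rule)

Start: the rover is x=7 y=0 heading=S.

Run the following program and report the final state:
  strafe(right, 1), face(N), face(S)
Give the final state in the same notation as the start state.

x=6 y=0 heading=S

begin: x=7 y=0 heading=S
t=1 strafe(right, 1) ⇒ x=6 y=0 heading=S
t=2 face(N) ⇒ x=6 y=0 heading=N
t=3 face(S) ⇒ x=6 y=0 heading=S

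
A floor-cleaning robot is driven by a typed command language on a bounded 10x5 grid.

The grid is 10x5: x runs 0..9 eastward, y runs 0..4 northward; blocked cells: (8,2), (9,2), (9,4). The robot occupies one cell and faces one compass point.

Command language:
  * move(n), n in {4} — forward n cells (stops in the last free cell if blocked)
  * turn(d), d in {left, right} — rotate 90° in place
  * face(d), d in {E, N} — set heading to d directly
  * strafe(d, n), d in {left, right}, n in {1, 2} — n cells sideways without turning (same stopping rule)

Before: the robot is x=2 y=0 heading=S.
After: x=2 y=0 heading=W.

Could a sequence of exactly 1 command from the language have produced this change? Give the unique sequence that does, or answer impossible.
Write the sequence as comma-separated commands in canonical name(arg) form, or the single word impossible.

turn(right)

key: (2,0) unchanged — the single command moves nothing
from: x=2 y=0 heading=S
t=1 turn(right) ⇒ x=2 y=0 heading=W
uniquely the one of 9 1-step routes that fits.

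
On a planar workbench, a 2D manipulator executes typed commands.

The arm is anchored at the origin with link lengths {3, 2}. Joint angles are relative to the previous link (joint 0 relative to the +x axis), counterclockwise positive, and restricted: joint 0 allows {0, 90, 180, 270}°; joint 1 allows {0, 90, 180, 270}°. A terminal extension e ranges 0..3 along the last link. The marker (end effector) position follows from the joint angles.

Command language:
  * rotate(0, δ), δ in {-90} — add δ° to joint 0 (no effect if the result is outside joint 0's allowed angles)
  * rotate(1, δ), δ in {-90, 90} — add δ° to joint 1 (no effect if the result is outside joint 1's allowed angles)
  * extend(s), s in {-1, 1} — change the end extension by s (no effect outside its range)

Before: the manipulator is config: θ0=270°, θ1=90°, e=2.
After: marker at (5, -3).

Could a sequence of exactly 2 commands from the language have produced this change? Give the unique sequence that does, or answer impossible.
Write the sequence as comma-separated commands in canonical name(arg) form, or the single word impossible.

begin: config: θ0=270°, θ1=90°, e=2
t=1 extend(1) ⇒ config: θ0=270°, θ1=90°, e=3
t=2 extend(1) ⇒ config: θ0=270°, θ1=90°, e=3
uniquely the one of 25 2-step routes that fits.

extend(1), extend(1)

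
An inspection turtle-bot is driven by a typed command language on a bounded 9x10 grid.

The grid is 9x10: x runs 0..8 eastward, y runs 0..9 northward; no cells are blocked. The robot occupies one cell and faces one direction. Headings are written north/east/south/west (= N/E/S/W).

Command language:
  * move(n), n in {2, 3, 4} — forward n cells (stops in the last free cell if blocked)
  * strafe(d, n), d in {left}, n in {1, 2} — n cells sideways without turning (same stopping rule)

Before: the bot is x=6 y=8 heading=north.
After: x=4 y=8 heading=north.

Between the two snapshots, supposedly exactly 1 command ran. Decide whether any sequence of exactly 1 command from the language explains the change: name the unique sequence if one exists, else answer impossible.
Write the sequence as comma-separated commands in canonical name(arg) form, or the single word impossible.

key: heading stays N — the single command does not turn
t0: x=6 y=8 heading=north
step 1 (strafe(left, 2)): x=4 y=8 heading=north
uniquely the one of 5 1-step routes that fits.

strafe(left, 2)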